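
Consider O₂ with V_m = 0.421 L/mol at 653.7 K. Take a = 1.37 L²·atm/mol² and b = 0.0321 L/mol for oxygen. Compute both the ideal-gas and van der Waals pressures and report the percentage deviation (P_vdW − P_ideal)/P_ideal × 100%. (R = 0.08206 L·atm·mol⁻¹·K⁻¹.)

Ideal: P_ideal = RT/V_m = (0.08206)(653.7)/0.421 = 127.417 atm
vdW: P = RT/(V_m − b) − a/V_m² = 53.6426/0.388900 − 1.37/0.177241 = 137.934 − 7.72959 = 130.204 atm
% deviation = (130.204 − 127.417)/127.417 × 100% = 2.19%

2.19 %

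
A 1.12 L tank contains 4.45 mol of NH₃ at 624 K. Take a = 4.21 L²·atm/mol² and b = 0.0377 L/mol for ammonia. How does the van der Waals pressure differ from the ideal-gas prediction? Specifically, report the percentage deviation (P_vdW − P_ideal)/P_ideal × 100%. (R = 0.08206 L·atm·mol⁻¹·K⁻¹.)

-15.05 %

Ideal: P_ideal = nRT/V = (4.45)(0.08206)(624)/1.12 = 203.450 atm
vdW: P = nRT/(V − nb) − a n²/V² = 227.864/0.952235 − 83.3685/1.25440 = 239.294 − 66.4609 = 172.833 atm
% deviation = (172.833 − 203.450)/203.450 × 100% = -15.05%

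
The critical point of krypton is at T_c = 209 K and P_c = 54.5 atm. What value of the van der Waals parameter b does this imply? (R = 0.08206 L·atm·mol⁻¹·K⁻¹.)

b ≈ 0.03934 L/mol

From T_c = 8a/(27Rb) and P_c = a/(27b²): b = R T_c/(8 P_c).
b = (0.08206)(209)/(8×54.5) = 17.151/436.00 = 0.03934 L/mol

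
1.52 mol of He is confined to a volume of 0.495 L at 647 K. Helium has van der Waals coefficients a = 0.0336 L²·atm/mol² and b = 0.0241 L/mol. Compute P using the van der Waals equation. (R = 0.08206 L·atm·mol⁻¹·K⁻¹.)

P = nRT/(V − nb) − a n²/V²
nRT/(V − nb) = (1.52)(0.08206)(647)/(0.495 − 1.52×0.0241) = 80.701/0.45837 = 176.06 atm
a n²/V² = (0.0336)(1.52)²/(0.495)² = 0.31682 atm
P = 176.06 − 0.31682 = 175.7 atm

P ≈ 175.7 atm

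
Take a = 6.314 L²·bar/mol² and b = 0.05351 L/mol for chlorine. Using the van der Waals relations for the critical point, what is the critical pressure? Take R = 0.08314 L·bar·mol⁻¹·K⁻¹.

For a van der Waals gas, P_c = a/(27b²).
P_c = 6.314/(27×(0.05351)²) = 6.314/0.077310 = 81.67 bar

P_c ≈ 81.67 bar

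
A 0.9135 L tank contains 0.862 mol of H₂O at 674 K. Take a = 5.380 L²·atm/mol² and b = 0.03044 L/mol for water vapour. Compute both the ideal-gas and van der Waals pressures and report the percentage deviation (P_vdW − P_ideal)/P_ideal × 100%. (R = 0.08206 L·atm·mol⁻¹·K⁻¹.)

Ideal: P_ideal = nRT/V = (0.862)(0.08206)(674)/0.9135 = 52.1903 atm
vdW: P = nRT/(V − nb) − a n²/V² = 47.6759/0.887261 − 3.99758/0.834482 = 53.7338 − 4.79049 = 48.9433 atm
% deviation = (48.9433 − 52.1903)/52.1903 × 100% = -6.22%

-6.22 %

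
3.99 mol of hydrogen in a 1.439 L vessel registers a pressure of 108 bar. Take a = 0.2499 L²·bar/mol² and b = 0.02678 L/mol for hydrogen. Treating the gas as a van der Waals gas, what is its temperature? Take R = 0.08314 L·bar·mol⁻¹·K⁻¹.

T ≈ 441.4 K

T = (P + a n²/V²)(V − nb)/(nR)
P + a n²/V² = 108 + (0.2499)(3.99)²/(1.439)² = 109.92 bar
V − nb = 1.439 − (3.99)(0.02678) = 1.3321 L
T = (109.92)(1.3321)/((3.99)(0.08314)) = 441.4 K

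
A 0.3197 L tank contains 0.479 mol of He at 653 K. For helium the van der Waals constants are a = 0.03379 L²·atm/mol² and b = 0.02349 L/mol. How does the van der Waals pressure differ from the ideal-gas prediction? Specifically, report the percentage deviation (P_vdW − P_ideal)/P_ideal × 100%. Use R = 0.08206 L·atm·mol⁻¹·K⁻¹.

3.55 %

Ideal: P_ideal = nRT/V = (0.479)(0.08206)(653)/0.3197 = 80.2856 atm
vdW: P = nRT/(V − nb) − a n²/V² = 25.6673/0.308448 − 0.00775281/0.102208 = 83.2144 − 0.0758533 = 83.1385 atm
% deviation = (83.1385 − 80.2856)/80.2856 × 100% = 3.55%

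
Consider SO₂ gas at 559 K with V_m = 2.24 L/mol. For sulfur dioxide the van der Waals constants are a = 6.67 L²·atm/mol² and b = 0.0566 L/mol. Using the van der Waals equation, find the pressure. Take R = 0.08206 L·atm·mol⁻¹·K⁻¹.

P = RT/(V_m − b) − a/V_m²
RT/(V_m − b) = (0.08206)(559)/(2.24 − 0.0566) = 45.872/2.1834 = 21.009 atm
a/V_m² = 6.67/(2.24)² = 1.3293 atm
P = 21.009 − 1.3293 = 19.68 atm

P ≈ 19.68 atm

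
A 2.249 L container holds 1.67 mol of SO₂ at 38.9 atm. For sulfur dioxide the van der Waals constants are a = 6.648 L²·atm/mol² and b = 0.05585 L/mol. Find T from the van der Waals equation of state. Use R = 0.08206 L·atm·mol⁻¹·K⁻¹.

T ≈ 669.6 K

T = (P + a n²/V²)(V − nb)/(nR)
P + a n²/V² = 38.9 + (6.648)(1.67)²/(2.249)² = 42.566 atm
V − nb = 2.249 − (1.67)(0.05585) = 2.1557 L
T = (42.566)(2.1557)/((1.67)(0.08206)) = 669.6 K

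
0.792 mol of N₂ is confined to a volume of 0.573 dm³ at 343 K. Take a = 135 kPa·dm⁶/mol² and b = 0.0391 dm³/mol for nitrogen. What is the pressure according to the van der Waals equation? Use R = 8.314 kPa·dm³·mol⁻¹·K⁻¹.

P = nRT/(V − nb) − a n²/V²
nRT/(V − nb) = (0.792)(8.314)(343)/(0.573 − 0.792×0.0391) = 2258.5/0.54203 = 4166.7 kPa
a n²/V² = (135)(0.792)²/(0.573)² = 257.91 kPa
P = 4166.7 − 257.91 = 3909 kPa

P ≈ 3909 kPa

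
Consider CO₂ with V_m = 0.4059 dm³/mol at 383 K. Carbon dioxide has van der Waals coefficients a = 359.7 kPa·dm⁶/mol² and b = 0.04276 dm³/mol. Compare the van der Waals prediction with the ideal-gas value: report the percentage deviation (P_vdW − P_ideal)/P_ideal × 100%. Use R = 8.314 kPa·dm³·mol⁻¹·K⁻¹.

Ideal: P_ideal = RT/V_m = (8.314)(383)/0.4059 = 7844.94 kPa
vdW: P = RT/(V_m − b) − a/V_m² = 3184.26/0.363140 − 359.7/0.164755 = 8768.68 − 2183.24 = 6585.44 kPa
% deviation = (6585.44 − 7844.94)/7844.94 × 100% = -16.05%

-16.05 %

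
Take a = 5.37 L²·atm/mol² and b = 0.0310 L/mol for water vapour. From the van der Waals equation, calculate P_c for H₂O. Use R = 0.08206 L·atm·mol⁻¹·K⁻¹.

For a van der Waals gas, P_c = a/(27b²).
P_c = 5.37/(27×(0.0310)²) = 5.37/0.025947 = 207.0 atm

P_c ≈ 207.0 atm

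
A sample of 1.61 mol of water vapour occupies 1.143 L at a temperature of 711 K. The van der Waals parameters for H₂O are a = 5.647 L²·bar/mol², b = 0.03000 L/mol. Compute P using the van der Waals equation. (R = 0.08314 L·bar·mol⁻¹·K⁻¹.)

P = nRT/(V − nb) − a n²/V²
nRT/(V − nb) = (1.61)(0.08314)(711)/(1.143 − 1.61×0.03000) = 95.171/1.0947 = 86.938 bar
a n²/V² = (5.647)(1.61)²/(1.143)² = 11.204 bar
P = 86.938 − 11.204 = 75.73 bar

P ≈ 75.73 bar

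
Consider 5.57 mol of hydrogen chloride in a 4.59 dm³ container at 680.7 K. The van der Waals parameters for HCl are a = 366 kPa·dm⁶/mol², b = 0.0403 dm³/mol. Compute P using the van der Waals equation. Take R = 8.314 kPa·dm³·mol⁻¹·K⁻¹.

P ≈ 6682 kPa

P = nRT/(V − nb) − a n²/V²
nRT/(V − nb) = (5.57)(8.314)(680.7)/(4.59 − 5.57×0.0403) = 31523/4.3655 = 7220.9 kPa
a n²/V² = (366)(5.57)²/(4.59)² = 538.97 kPa
P = 7220.9 − 538.97 = 6682 kPa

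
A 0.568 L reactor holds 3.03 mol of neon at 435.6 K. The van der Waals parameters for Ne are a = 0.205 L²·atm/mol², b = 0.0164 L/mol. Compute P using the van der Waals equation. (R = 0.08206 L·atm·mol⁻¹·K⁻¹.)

P ≈ 203.1 atm

P = nRT/(V − nb) − a n²/V²
nRT/(V − nb) = (3.03)(0.08206)(435.6)/(0.568 − 3.03×0.0164) = 108.31/0.51831 = 208.97 atm
a n²/V² = (0.205)(3.03)²/(0.568)² = 5.8337 atm
P = 208.97 − 5.8337 = 203.1 atm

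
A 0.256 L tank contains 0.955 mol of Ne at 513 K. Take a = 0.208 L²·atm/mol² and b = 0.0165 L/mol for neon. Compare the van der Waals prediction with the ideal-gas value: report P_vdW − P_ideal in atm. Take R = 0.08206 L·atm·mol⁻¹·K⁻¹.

Ideal: P_ideal = nRT/V = (0.955)(0.08206)(513)/0.256 = 157.041 atm
vdW: P = nRT/(V − nb) − a n²/V² = 40.2024/0.240243 − 0.189701/0.0655360 = 167.341 − 2.89461 = 164.446 atm
ΔP = 164.446 − 157.041 = 7.41 atm

ΔP ≈ 7.41 atm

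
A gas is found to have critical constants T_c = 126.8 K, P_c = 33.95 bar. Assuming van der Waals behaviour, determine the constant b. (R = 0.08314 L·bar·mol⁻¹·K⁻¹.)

From T_c = 8a/(27Rb) and P_c = a/(27b²): b = R T_c/(8 P_c).
b = (0.08314)(126.8)/(8×33.95) = 10.542/271.60 = 0.03881 L/mol

b ≈ 0.03881 L/mol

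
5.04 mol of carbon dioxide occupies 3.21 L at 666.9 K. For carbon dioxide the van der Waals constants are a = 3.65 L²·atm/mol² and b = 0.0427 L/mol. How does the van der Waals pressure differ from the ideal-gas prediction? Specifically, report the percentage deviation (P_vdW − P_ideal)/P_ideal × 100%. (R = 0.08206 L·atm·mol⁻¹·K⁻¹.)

-3.29 %

Ideal: P_ideal = nRT/V = (5.04)(0.08206)(666.9)/3.21 = 85.9246 atm
vdW: P = nRT/(V − nb) − a n²/V² = 275.818/2.99479 − 92.7158/10.3041 = 92.0993 − 8.99795 = 83.1014 atm
% deviation = (83.1014 − 85.9246)/85.9246 × 100% = -3.29%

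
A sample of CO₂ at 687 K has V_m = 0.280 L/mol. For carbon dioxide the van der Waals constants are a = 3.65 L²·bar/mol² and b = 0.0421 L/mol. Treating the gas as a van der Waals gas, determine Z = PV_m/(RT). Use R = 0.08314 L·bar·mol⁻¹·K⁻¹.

Z ≈ 0.9487

P = RT/(V_m − b) − a/V_m² = (0.08314)(687)/(0.280 − 0.0421) − 3.65/(0.280)²
  = 57.117/0.23790 − 46.556 = 240.09 − 46.556 = 193.53 bar
Z = PV_m/(RT) = (193.53)(0.280)/((0.08314)(687)) = 54.188/57.117 = 0.9487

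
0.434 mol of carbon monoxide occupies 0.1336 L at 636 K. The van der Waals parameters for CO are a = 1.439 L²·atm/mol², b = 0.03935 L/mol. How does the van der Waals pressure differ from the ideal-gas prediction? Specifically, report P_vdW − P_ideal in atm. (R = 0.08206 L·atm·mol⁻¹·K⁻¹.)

Ideal: P_ideal = nRT/V = (0.434)(0.08206)(636)/0.1336 = 169.540 atm
vdW: P = nRT/(V − nb) − a n²/V² = 22.6505/0.116522 − 0.271044/0.0178490 = 194.388 − 15.1854 = 179.203 atm
ΔP = 179.203 − 169.540 = 9.66 atm

ΔP ≈ 9.66 atm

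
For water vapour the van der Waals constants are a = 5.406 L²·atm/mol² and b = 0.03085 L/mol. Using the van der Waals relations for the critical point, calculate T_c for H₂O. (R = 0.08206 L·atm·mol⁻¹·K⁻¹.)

For a van der Waals gas, T_c = 8a/(27Rb).
T_c = 8×5.406/(27×0.08206×0.03085) = 43.248/0.068352 = 632.7 K

T_c ≈ 632.7 K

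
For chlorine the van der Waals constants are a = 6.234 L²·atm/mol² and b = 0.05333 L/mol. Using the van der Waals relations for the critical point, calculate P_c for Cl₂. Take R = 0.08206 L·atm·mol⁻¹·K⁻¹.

P_c ≈ 81.18 atm

For a van der Waals gas, P_c = a/(27b²).
P_c = 6.234/(27×(0.05333)²) = 6.234/0.076790 = 81.18 atm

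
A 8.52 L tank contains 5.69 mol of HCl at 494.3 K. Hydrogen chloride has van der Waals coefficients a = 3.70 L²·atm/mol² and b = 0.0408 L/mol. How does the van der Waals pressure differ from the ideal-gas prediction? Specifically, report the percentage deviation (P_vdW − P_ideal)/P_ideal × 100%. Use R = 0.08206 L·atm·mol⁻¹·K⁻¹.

-3.29 %

Ideal: P_ideal = nRT/V = (5.69)(0.08206)(494.3)/8.52 = 27.0891 atm
vdW: P = nRT/(V − nb) − a n²/V² = 230.799/8.28785 − 119.792/72.5904 = 27.8479 − 1.65025 = 26.1977 atm
% deviation = (26.1977 − 27.0891)/27.0891 × 100% = -3.29%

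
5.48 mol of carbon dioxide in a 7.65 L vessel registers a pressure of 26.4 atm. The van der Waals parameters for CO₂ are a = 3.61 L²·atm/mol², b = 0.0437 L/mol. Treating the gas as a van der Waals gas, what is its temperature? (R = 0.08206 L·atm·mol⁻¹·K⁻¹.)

T ≈ 465.6 K

T = (P + a n²/V²)(V − nb)/(nR)
P + a n²/V² = 26.4 + (3.61)(5.48)²/(7.65)² = 28.252 atm
V − nb = 7.65 − (5.48)(0.0437) = 7.4105 L
T = (28.252)(7.4105)/((5.48)(0.08206)) = 465.6 K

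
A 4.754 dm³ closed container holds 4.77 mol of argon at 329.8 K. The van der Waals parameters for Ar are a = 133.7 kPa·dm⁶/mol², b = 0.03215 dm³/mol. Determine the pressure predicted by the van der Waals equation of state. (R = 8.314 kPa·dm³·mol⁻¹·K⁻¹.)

P = nRT/(V − nb) − a n²/V²
nRT/(V − nb) = (4.77)(8.314)(329.8)/(4.754 − 4.77×0.03215) = 13079/4.6006 = 2842.9 kPa
a n²/V² = (133.7)(4.77)²/(4.754)² = 134.60 kPa
P = 2842.9 − 134.60 = 2708 kPa

P ≈ 2708 kPa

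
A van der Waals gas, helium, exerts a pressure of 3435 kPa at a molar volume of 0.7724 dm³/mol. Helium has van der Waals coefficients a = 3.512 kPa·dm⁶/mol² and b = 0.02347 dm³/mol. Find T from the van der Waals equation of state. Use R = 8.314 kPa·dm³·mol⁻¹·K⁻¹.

T ≈ 310.0 K

T = (P + a/V_m²)(V_m − b)/R
P + a/V_m² = 3435 + 3.512/(0.7724)² = 3440.9 kPa
V_m − b = 0.7724 − 0.02347 = 0.74893 dm³/mol
T = (3440.9)(0.74893)/8.314 = 310.0 K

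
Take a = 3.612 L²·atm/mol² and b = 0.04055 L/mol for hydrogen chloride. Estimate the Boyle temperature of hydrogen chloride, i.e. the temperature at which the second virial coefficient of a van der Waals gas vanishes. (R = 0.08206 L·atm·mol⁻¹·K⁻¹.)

For a van der Waals gas the second virial coefficient B₂ = b − a/(RT) vanishes at T_B = a/(Rb).
T_B = 3.612/(0.08206×0.04055) = 3.612/0.0033275 = 1085 K

T_B ≈ 1085 K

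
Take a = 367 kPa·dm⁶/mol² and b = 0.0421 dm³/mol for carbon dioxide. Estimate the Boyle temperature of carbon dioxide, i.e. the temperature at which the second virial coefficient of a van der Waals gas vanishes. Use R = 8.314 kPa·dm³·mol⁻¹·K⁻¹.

For a van der Waals gas the second virial coefficient B₂ = b − a/(RT) vanishes at T_B = a/(Rb).
T_B = 367/(8.314×0.0421) = 367/0.35002 = 1049 K

T_B ≈ 1049 K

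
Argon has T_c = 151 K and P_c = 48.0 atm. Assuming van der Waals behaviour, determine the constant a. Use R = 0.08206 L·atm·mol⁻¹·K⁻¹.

a ≈ 1.349 L²·atm/mol²

From T_c = 8a/(27Rb) and P_c = a/(27b²): a = 27 R² T_c²/(64 P_c).
a = 27×(0.08206)²×(151)²/(64×48.0) = 4145.5/3072.0 = 1.349 L²·atm/mol²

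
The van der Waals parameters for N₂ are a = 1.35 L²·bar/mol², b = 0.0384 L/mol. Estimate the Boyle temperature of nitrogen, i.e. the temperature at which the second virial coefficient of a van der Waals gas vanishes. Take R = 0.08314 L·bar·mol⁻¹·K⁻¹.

For a van der Waals gas the second virial coefficient B₂ = b − a/(RT) vanishes at T_B = a/(Rb).
T_B = 1.35/(0.08314×0.0384) = 1.35/0.0031926 = 422.9 K

T_B ≈ 422.9 K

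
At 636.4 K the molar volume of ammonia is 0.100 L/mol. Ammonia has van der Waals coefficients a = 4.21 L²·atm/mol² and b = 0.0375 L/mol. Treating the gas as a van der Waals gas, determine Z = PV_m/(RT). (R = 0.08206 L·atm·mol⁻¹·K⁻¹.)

Z ≈ 0.7938

P = RT/(V_m − b) − a/V_m² = (0.08206)(636.4)/(0.100 − 0.0375) − 4.21/(0.100)²
  = 52.223/0.062500 − 421.00 = 835.57 − 421.00 = 414.57 atm
Z = PV_m/(RT) = (414.57)(0.100)/((0.08206)(636.4)) = 41.457/52.223 = 0.7938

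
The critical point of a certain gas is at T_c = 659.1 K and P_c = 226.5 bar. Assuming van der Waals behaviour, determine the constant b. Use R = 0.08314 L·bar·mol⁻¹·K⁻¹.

b ≈ 0.03024 L/mol

From T_c = 8a/(27Rb) and P_c = a/(27b²): b = R T_c/(8 P_c).
b = (0.08314)(659.1)/(8×226.5) = 54.798/1812.0 = 0.03024 L/mol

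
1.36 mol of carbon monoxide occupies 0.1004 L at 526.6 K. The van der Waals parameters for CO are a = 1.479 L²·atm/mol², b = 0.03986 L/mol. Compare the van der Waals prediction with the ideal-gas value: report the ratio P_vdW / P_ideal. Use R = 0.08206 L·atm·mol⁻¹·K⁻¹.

Ideal: P_ideal = nRT/V = (1.36)(0.08206)(526.6)/0.1004 = 585.353 atm
vdW: P = nRT/(V − nb) − a n²/V² = 58.7694/0.0461904 − 2.73556/0.0100802 = 1272.33 − 271.380 = 1000.95 atm
Ratio = 1000.95/585.353 = 1.710

P_vdW / P_ideal ≈ 1.710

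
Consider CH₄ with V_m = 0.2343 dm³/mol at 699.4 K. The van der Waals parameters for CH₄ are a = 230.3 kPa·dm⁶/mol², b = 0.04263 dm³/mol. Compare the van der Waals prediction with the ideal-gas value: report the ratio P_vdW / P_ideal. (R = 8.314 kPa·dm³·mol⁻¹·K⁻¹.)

Ideal: P_ideal = RT/V_m = (8.314)(699.4)/0.2343 = 24817.8 kPa
vdW: P = RT/(V_m − b) − a/V_m² = 5814.81/0.191670 − 230.3/0.0548965 = 30337.6 − 4195.17 = 26142.4 kPa
Ratio = 26142.4/24817.8 = 1.053

P_vdW / P_ideal ≈ 1.053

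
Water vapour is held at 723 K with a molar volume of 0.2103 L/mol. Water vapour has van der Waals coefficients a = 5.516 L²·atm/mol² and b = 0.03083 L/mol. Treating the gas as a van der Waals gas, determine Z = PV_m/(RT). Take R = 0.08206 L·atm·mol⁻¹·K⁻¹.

Z ≈ 0.7297

P = RT/(V_m − b) − a/V_m² = (0.08206)(723)/(0.2103 − 0.03083) − 5.516/(0.2103)²
  = 59.329/0.17947 − 124.72 = 330.58 − 124.72 = 205.86 atm
Z = PV_m/(RT) = (205.86)(0.2103)/((0.08206)(723)) = 43.292/59.329 = 0.7297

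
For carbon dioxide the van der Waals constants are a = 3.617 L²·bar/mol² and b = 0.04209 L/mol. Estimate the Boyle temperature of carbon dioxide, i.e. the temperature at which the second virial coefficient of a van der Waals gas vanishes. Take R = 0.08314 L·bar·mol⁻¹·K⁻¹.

For a van der Waals gas the second virial coefficient B₂ = b − a/(RT) vanishes at T_B = a/(Rb).
T_B = 3.617/(0.08314×0.04209) = 3.617/0.0034994 = 1034 K

T_B ≈ 1034 K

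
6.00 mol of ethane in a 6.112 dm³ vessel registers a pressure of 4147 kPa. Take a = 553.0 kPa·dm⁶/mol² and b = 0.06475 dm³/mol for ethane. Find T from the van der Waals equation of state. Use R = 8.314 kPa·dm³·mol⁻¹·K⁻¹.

T ≈ 537.0 K

T = (P + a n²/V²)(V − nb)/(nR)
P + a n²/V² = 4147 + (553.0)(6.00)²/(6.112)² = 4679.9 kPa
V − nb = 6.112 − (6.00)(0.06475) = 5.7235 dm³
T = (4679.9)(5.7235)/((6.00)(8.314)) = 537.0 K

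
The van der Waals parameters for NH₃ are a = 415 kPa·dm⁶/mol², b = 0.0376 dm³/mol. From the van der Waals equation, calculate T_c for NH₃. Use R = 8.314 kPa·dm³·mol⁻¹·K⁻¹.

For a van der Waals gas, T_c = 8a/(27Rb).
T_c = 8×415/(27×8.314×0.0376) = 3320.0/8.4404 = 393.3 K

T_c ≈ 393.3 K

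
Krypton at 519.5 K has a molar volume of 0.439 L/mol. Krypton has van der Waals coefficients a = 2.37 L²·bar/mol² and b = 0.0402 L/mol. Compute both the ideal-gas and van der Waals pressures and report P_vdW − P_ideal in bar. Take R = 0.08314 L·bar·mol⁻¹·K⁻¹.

Ideal: P_ideal = RT/V_m = (0.08314)(519.5)/0.439 = 98.3855 bar
vdW: P = RT/(V_m − b) − a/V_m² = 43.1912/0.398800 − 2.37/0.192721 = 108.303 − 12.2976 = 96.005 bar
ΔP = 96.005 − 98.3855 = -2.38 bar

ΔP ≈ -2.38 bar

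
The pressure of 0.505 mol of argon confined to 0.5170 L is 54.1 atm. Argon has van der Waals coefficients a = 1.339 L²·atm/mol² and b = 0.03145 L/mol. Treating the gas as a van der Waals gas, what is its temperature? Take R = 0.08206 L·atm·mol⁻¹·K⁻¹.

T ≈ 669.7 K

T = (P + a n²/V²)(V − nb)/(nR)
P + a n²/V² = 54.1 + (1.339)(0.505)²/(0.5170)² = 55.378 atm
V − nb = 0.5170 − (0.505)(0.03145) = 0.50112 L
T = (55.378)(0.50112)/((0.505)(0.08206)) = 669.7 K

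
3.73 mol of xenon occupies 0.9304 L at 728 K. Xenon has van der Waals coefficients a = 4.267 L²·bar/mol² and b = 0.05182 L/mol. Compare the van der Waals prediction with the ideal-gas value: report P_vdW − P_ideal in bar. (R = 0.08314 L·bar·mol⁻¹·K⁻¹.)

ΔP ≈ -4.95 bar

Ideal: P_ideal = nRT/V = (3.73)(0.08314)(728)/0.9304 = 242.650 bar
vdW: P = nRT/(V − nb) − a n²/V² = 225.762/0.737111 − 59.3663/0.865644 = 306.280 − 68.5805 = 237.700 bar
ΔP = 237.700 − 242.650 = -4.95 bar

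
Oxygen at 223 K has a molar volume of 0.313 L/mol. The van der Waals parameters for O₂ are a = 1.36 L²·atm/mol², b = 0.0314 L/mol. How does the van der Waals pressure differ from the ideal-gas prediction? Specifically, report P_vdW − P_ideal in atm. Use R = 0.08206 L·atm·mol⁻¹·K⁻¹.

ΔP ≈ -7.363 atm

Ideal: P_ideal = RT/V_m = (0.08206)(223)/0.313 = 58.4645 atm
vdW: P = RT/(V_m − b) − a/V_m² = 18.2994/0.281600 − 1.36/0.0979690 = 64.9837 − 13.8819 = 51.1018 atm
ΔP = 51.1018 − 58.4645 = -7.363 atm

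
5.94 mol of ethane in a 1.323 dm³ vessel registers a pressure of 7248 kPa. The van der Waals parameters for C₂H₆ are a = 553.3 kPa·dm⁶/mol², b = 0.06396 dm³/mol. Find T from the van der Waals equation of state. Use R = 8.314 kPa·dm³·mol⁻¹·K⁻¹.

T = (P + a n²/V²)(V − nb)/(nR)
P + a n²/V² = 7248 + (553.3)(5.94)²/(1.323)² = 18402 kPa
V − nb = 1.323 − (5.94)(0.06396) = 0.94308 dm³
T = (18402)(0.94308)/((5.94)(8.314)) = 351.4 K

T ≈ 351.4 K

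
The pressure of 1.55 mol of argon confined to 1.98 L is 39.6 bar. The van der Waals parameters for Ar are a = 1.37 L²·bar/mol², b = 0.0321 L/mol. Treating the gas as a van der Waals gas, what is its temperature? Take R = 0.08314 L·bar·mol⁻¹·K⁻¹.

T ≈ 605.7 K

T = (P + a n²/V²)(V − nb)/(nR)
P + a n²/V² = 39.6 + (1.37)(1.55)²/(1.98)² = 40.440 bar
V − nb = 1.98 − (1.55)(0.0321) = 1.9302 L
T = (40.440)(1.9302)/((1.55)(0.08314)) = 605.7 K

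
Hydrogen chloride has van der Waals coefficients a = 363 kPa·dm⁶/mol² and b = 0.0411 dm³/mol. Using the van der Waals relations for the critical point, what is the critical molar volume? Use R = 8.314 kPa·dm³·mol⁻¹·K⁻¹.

For a van der Waals gas, V_m,c = 3b.
V_m,c = 3×0.0411 = 0.1233 dm³/mol

V_m,c ≈ 0.1233 dm³/mol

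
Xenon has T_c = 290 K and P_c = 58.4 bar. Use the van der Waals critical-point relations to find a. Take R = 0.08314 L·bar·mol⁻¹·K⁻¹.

a ≈ 4.199 L²·bar/mol²

From T_c = 8a/(27Rb) and P_c = a/(27b²): a = 27 R² T_c²/(64 P_c).
a = 27×(0.08314)²×(290)²/(64×58.4) = 15696/3737.6 = 4.199 L²·bar/mol²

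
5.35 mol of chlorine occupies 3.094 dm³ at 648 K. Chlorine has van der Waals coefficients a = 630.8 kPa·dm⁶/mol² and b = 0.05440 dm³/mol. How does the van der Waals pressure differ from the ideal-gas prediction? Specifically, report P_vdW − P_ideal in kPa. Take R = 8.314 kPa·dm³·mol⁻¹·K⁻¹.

Ideal: P_ideal = nRT/V = (5.35)(8.314)(648)/3.094 = 9315.76 kPa
vdW: P = nRT/(V − nb) − a n²/V² = 28823.0/2.80296 − 18055.1/9.57284 = 10283.1 − 1886.08 = 8397.0 kPa
ΔP = 8397.0 − 9315.76 = -919 kPa

ΔP ≈ -919 kPa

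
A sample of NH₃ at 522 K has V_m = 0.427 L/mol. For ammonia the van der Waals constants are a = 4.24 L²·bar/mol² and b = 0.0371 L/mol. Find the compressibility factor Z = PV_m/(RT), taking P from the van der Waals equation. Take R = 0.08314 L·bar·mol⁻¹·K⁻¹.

P = RT/(V_m − b) − a/V_m² = (0.08314)(522)/(0.427 − 0.0371) − 4.24/(0.427)²
  = 43.399/0.38990 − 23.255 = 111.31 − 23.255 = 88.06 bar
Z = PV_m/(RT) = (88.06)(0.427)/((0.08314)(522)) = 37.602/43.399 = 0.8664

Z ≈ 0.8664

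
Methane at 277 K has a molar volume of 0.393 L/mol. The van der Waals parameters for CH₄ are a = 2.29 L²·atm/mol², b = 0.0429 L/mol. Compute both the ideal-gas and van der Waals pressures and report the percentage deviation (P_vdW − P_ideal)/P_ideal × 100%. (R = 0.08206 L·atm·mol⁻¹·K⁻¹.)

-13.38 %

Ideal: P_ideal = RT/V_m = (0.08206)(277)/0.393 = 57.8387 atm
vdW: P = RT/(V_m − b) − a/V_m² = 22.7306/0.350100 − 2.29/0.154449 = 64.9260 − 14.8269 = 50.0991 atm
% deviation = (50.0991 − 57.8387)/57.8387 × 100% = -13.38%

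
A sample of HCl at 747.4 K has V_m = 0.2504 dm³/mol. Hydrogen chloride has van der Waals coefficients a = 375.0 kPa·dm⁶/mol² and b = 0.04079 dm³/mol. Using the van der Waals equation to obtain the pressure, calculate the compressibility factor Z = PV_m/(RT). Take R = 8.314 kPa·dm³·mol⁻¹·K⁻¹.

P = RT/(V_m − b) − a/V_m² = (8.314)(747.4)/(0.2504 − 0.04079) − 375.0/(0.2504)²
  = 6213.9/0.20961 − 5980.8 = 29645 − 5980.8 = 23664 kPa
Z = PV_m/(RT) = (23664)(0.2504)/((8.314)(747.4)) = 5925.5/6213.9 = 0.9536

Z ≈ 0.9536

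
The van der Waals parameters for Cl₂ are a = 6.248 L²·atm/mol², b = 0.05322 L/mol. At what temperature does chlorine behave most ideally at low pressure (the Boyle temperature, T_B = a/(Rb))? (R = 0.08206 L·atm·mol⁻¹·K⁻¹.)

For a van der Waals gas the second virial coefficient B₂ = b − a/(RT) vanishes at T_B = a/(Rb).
T_B = 6.248/(0.08206×0.05322) = 6.248/0.0043672 = 1431 K

T_B ≈ 1431 K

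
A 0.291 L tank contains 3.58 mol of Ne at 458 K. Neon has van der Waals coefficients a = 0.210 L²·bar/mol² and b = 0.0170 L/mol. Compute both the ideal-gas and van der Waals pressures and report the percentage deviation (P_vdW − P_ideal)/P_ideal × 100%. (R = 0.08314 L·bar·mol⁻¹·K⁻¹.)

Ideal: P_ideal = nRT/V = (3.58)(0.08314)(458)/0.291 = 468.452 bar
vdW: P = nRT/(V − nb) − a n²/V² = 136.320/0.230140 − 2.69144/0.0846810 = 592.335 − 31.7833 = 560.552 bar
% deviation = (560.552 − 468.452)/468.452 × 100% = 19.66%

19.66 %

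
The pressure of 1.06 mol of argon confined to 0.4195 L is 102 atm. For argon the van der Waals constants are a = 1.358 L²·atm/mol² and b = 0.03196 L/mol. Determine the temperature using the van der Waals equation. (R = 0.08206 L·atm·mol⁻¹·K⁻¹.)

T = (P + a n²/V²)(V − nb)/(nR)
P + a n²/V² = 102 + (1.358)(1.06)²/(0.4195)² = 110.67 atm
V − nb = 0.4195 − (1.06)(0.03196) = 0.38562 L
T = (110.67)(0.38562)/((1.06)(0.08206)) = 490.6 K

T ≈ 490.6 K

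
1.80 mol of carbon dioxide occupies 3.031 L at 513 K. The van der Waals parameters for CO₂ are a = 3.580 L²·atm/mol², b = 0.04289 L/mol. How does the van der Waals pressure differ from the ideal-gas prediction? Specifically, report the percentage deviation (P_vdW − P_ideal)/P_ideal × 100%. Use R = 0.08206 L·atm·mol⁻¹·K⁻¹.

Ideal: P_ideal = nRT/V = (1.80)(0.08206)(513)/3.031 = 24.9997 atm
vdW: P = nRT/(V − nb) − a n²/V² = 75.7742/2.95380 − 11.5992/9.18696 = 25.6531 − 1.26257 = 24.3905 atm
% deviation = (24.3905 − 24.9997)/24.9997 × 100% = -2.44%

-2.44 %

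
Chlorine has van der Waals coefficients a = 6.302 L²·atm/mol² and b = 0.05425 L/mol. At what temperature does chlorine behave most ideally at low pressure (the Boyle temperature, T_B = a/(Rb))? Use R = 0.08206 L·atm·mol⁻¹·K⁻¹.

For a van der Waals gas the second virial coefficient B₂ = b − a/(RT) vanishes at T_B = a/(Rb).
T_B = 6.302/(0.08206×0.05425) = 6.302/0.0044518 = 1416 K

T_B ≈ 1416 K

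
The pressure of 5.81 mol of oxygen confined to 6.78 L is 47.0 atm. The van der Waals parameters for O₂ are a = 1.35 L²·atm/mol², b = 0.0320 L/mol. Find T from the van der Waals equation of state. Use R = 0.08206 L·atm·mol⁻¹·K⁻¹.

T ≈ 663.8 K

T = (P + a n²/V²)(V − nb)/(nR)
P + a n²/V² = 47.0 + (1.35)(5.81)²/(6.78)² = 47.991 atm
V − nb = 6.78 − (5.81)(0.0320) = 6.5941 L
T = (47.991)(6.5941)/((5.81)(0.08206)) = 663.8 K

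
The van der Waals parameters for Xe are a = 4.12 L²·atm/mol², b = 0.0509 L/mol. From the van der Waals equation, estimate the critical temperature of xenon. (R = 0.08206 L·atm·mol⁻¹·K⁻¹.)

T_c ≈ 292.3 K

For a van der Waals gas, T_c = 8a/(27Rb).
T_c = 8×4.12/(27×0.08206×0.0509) = 32.960/0.11278 = 292.3 K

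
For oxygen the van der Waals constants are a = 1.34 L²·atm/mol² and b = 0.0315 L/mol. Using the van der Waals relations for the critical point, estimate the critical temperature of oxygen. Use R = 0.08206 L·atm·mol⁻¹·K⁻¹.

T_c ≈ 153.6 K

For a van der Waals gas, T_c = 8a/(27Rb).
T_c = 8×1.34/(27×0.08206×0.0315) = 10.720/0.069792 = 153.6 K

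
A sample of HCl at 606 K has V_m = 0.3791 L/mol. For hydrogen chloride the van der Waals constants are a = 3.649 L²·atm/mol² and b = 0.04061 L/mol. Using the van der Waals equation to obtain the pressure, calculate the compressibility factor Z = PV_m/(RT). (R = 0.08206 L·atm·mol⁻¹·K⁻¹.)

Z ≈ 0.9264

P = RT/(V_m − b) − a/V_m² = (0.08206)(606)/(0.3791 − 0.04061) − 3.649/(0.3791)²
  = 49.728/0.33849 − 25.390 = 146.91 − 25.390 = 121.52 atm
Z = PV_m/(RT) = (121.52)(0.3791)/((0.08206)(606)) = 46.068/49.728 = 0.9264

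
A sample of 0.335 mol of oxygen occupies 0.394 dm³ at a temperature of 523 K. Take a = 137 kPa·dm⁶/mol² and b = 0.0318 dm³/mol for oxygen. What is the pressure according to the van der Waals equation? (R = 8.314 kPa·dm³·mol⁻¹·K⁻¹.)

P = nRT/(V − nb) − a n²/V²
nRT/(V − nb) = (0.335)(8.314)(523)/(0.394 − 0.335×0.0318) = 1456.7/0.38335 = 3799.9 kPa
a n²/V² = (137)(0.335)²/(0.394)² = 99.042 kPa
P = 3799.9 − 99.042 = 3701 kPa

P ≈ 3701 kPa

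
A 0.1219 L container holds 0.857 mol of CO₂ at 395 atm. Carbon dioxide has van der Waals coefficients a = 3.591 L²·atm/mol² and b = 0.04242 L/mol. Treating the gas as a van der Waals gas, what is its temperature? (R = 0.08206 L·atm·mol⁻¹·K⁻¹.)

T = (P + a n²/V²)(V − nb)/(nR)
P + a n²/V² = 395 + (3.591)(0.857)²/(0.1219)² = 572.49 atm
V − nb = 0.1219 − (0.857)(0.04242) = 0.085546 L
T = (572.49)(0.085546)/((0.857)(0.08206)) = 696.4 K

T ≈ 696.4 K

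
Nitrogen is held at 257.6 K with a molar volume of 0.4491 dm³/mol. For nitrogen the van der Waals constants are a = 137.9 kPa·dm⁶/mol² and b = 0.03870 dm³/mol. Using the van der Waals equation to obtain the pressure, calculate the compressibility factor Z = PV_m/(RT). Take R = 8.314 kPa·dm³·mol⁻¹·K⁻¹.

P = RT/(V_m − b) − a/V_m² = (8.314)(257.6)/(0.4491 − 0.03870) − 137.9/(0.4491)²
  = 2141.7/0.41040 − 683.72 = 5218.6 − 683.72 = 4534.9 kPa
Z = PV_m/(RT) = (4534.9)(0.4491)/((8.314)(257.6)) = 2036.6/2141.7 = 0.9509

Z ≈ 0.9509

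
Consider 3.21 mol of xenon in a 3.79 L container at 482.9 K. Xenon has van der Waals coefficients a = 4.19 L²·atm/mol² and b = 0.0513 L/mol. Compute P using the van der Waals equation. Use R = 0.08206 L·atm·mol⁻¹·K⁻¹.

P = nRT/(V − nb) − a n²/V²
nRT/(V − nb) = (3.21)(0.08206)(482.9)/(3.79 − 3.21×0.0513) = 127.20/3.6253 = 35.087 atm
a n²/V² = (4.19)(3.21)²/(3.79)² = 3.0057 atm
P = 35.087 − 3.0057 = 32.08 atm

P ≈ 32.08 atm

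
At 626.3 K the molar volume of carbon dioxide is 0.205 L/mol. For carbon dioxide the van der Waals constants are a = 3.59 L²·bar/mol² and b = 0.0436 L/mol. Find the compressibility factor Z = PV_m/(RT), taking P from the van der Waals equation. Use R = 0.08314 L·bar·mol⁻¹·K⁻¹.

Z ≈ 0.9338

P = RT/(V_m − b) − a/V_m² = (0.08314)(626.3)/(0.205 − 0.0436) − 3.59/(0.205)²
  = 52.071/0.16140 − 85.425 = 322.62 − 85.425 = 237.20 bar
Z = PV_m/(RT) = (237.20)(0.205)/((0.08314)(626.3)) = 48.626/52.071 = 0.9338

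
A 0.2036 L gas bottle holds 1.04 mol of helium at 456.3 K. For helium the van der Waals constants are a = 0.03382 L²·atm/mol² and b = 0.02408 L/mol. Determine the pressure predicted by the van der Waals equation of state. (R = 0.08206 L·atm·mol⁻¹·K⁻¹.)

P ≈ 217.2 atm

P = nRT/(V − nb) − a n²/V²
nRT/(V − nb) = (1.04)(0.08206)(456.3)/(0.2036 − 1.04×0.02408) = 38.942/0.17856 = 218.09 atm
a n²/V² = (0.03382)(1.04)²/(0.2036)² = 0.88244 atm
P = 218.09 − 0.88244 = 217.2 atm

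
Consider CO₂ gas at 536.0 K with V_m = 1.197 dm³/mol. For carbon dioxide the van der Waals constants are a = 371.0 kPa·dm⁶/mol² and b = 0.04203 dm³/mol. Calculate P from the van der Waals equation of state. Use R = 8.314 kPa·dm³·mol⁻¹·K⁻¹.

P = RT/(V_m − b) − a/V_m²
RT/(V_m − b) = (8.314)(536.0)/(1.197 − 0.04203) = 4456.3/1.1550 = 3858.3 kPa
a/V_m² = 371.0/(1.197)² = 258.93 kPa
P = 3858.3 − 258.93 = 3599 kPa

P ≈ 3599 kPa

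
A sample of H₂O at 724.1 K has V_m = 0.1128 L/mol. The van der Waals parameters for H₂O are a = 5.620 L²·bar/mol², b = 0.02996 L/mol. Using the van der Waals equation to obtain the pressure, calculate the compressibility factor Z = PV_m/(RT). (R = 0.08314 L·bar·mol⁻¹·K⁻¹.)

P = RT/(V_m − b) − a/V_m² = (0.08314)(724.1)/(0.1128 − 0.02996) − 5.620/(0.1128)²
  = 60.202/0.082840 − 441.69 = 726.73 − 441.69 = 285.04 bar
Z = PV_m/(RT) = (285.04)(0.1128)/((0.08314)(724.1)) = 32.153/60.202 = 0.5341

Z ≈ 0.5341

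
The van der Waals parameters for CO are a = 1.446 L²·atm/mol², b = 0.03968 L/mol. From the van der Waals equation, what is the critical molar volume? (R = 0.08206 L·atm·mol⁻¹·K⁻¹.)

For a van der Waals gas, V_m,c = 3b.
V_m,c = 3×0.03968 = 0.1190 L/mol

V_m,c ≈ 0.1190 L/mol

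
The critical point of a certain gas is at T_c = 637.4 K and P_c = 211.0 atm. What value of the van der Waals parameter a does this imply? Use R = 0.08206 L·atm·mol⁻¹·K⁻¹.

a ≈ 5.470 L²·atm/mol²

From T_c = 8a/(27Rb) and P_c = a/(27b²): a = 27 R² T_c²/(64 P_c).
a = 27×(0.08206)²×(637.4)²/(64×211.0) = 73867/13504 = 5.470 L²·atm/mol²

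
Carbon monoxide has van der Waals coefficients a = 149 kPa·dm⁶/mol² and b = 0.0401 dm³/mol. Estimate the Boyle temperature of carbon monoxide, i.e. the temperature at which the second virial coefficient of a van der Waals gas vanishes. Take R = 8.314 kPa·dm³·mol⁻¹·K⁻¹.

T_B ≈ 446.9 K

For a van der Waals gas the second virial coefficient B₂ = b − a/(RT) vanishes at T_B = a/(Rb).
T_B = 149/(8.314×0.0401) = 149/0.33339 = 446.9 K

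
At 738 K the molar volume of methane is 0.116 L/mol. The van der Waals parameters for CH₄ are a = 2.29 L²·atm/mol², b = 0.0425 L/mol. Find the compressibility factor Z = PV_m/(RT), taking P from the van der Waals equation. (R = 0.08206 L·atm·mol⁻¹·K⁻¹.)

P = RT/(V_m − b) − a/V_m² = (0.08206)(738)/(0.116 − 0.0425) − 2.29/(0.116)²
  = 60.560/0.073500 − 170.18 = 823.95 − 170.18 = 653.77 atm
Z = PV_m/(RT) = (653.77)(0.116)/((0.08206)(738)) = 75.837/60.560 = 1.252

Z ≈ 1.252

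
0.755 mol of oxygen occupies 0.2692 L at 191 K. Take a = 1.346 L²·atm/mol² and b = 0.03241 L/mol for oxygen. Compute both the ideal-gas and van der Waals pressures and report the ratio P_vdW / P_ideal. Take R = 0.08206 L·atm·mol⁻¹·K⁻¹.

Ideal: P_ideal = nRT/V = (0.755)(0.08206)(191)/0.2692 = 43.9579 atm
vdW: P = nRT/(V − nb) − a n²/V² = 11.8335/0.244730 − 0.767254/0.0724686 = 48.3533 − 10.5874 = 37.7659 atm
Ratio = 37.7659/43.9579 = 0.8591

P_vdW / P_ideal ≈ 0.8591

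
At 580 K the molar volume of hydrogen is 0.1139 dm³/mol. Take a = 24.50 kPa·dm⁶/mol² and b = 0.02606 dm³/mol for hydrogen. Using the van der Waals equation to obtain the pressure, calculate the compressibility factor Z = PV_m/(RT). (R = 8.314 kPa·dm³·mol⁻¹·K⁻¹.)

Z ≈ 1.252

P = RT/(V_m − b) − a/V_m² = (8.314)(580)/(0.1139 − 0.02606) − 24.50/(0.1139)²
  = 4822.1/0.087840 − 1888.5 = 54896 − 1888.5 = 53008 kPa
Z = PV_m/(RT) = (53008)(0.1139)/((8.314)(580)) = 6037.6/4822.1 = 1.252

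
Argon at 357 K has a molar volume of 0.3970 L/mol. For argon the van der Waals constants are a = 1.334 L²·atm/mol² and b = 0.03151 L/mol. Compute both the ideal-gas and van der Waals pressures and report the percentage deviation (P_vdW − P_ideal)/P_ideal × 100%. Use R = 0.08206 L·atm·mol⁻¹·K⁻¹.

Ideal: P_ideal = RT/V_m = (0.08206)(357)/0.3970 = 73.7920 atm
vdW: P = RT/(V_m − b) − a/V_m² = 29.2954/0.365490 − 1.334/0.157609 = 80.1538 − 8.46398 = 71.6898 atm
% deviation = (71.6898 − 73.7920)/73.7920 × 100% = -2.85%

-2.85 %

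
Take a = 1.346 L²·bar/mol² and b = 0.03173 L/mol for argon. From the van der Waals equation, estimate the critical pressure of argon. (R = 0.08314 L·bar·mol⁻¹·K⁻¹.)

P_c ≈ 49.52 bar

For a van der Waals gas, P_c = a/(27b²).
P_c = 1.346/(27×(0.03173)²) = 1.346/0.027183 = 49.52 bar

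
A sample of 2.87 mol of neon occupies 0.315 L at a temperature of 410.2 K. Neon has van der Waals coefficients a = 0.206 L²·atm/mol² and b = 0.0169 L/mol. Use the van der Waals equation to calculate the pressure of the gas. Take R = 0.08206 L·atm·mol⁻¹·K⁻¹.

P = nRT/(V − nb) − a n²/V²
nRT/(V − nb) = (2.87)(0.08206)(410.2)/(0.315 − 2.87×0.0169) = 96.607/0.26650 = 362.50 atm
a n²/V² = (0.206)(2.87)²/(0.315)² = 17.101 atm
P = 362.50 − 17.101 = 345.4 atm

P ≈ 345.4 atm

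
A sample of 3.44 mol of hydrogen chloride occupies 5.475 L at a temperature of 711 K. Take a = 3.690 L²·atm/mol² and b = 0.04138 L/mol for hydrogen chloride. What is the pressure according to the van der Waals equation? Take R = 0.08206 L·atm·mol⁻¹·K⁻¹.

P ≈ 36.18 atm

P = nRT/(V − nb) − a n²/V²
nRT/(V − nb) = (3.44)(0.08206)(711)/(5.475 − 3.44×0.04138) = 200.71/5.3327 = 37.638 atm
a n²/V² = (3.690)(3.44)²/(5.475)² = 1.4567 atm
P = 37.638 − 1.4567 = 36.18 atm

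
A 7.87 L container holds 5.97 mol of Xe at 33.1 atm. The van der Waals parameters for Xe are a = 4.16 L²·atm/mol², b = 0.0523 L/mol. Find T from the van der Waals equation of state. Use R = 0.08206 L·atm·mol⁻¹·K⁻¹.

T ≈ 547.6 K

T = (P + a n²/V²)(V − nb)/(nR)
P + a n²/V² = 33.1 + (4.16)(5.97)²/(7.87)² = 35.494 atm
V − nb = 7.87 − (5.97)(0.0523) = 7.5578 L
T = (35.494)(7.5578)/((5.97)(0.08206)) = 547.6 K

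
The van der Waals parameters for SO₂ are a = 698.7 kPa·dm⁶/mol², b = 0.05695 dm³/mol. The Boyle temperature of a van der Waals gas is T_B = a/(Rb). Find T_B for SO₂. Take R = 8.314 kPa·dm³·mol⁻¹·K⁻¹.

For a van der Waals gas the second virial coefficient B₂ = b − a/(RT) vanishes at T_B = a/(Rb).
T_B = 698.7/(8.314×0.05695) = 698.7/0.47348 = 1476 K

T_B ≈ 1476 K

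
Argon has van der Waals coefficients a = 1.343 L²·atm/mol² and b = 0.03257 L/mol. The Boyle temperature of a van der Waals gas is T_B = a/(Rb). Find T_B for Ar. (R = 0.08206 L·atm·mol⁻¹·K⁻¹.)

For a van der Waals gas the second virial coefficient B₂ = b − a/(RT) vanishes at T_B = a/(Rb).
T_B = 1.343/(0.08206×0.03257) = 1.343/0.0026727 = 502.5 K

T_B ≈ 502.5 K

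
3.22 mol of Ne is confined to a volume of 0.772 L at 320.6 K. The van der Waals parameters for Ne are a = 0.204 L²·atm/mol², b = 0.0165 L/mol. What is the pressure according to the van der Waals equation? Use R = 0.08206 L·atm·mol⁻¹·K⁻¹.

P = nRT/(V − nb) − a n²/V²
nRT/(V − nb) = (3.22)(0.08206)(320.6)/(0.772 − 3.22×0.0165) = 84.713/0.71887 = 117.84 atm
a n²/V² = (0.204)(3.22)²/(0.772)² = 3.5490 atm
P = 117.84 − 3.5490 = 114.3 atm

P ≈ 114.3 atm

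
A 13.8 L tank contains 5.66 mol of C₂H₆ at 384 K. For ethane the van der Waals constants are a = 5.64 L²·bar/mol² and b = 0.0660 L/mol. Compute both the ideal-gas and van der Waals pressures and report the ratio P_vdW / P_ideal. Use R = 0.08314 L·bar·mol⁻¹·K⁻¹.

P_vdW / P_ideal ≈ 0.9554

Ideal: P_ideal = nRT/V = (5.66)(0.08314)(384)/13.8 = 13.0942 bar
vdW: P = nRT/(V − nb) − a n²/V² = 180.700/13.4264 − 180.681/190.440 = 13.4586 − 0.948756 = 12.5098 bar
Ratio = 12.5098/13.0942 = 0.9554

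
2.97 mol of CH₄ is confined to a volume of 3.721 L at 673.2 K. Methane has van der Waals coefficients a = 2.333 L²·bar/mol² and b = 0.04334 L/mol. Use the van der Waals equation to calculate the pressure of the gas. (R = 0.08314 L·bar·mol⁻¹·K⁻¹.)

P ≈ 44.79 bar

P = nRT/(V − nb) − a n²/V²
nRT/(V − nb) = (2.97)(0.08314)(673.2)/(3.721 − 2.97×0.04334) = 166.23/3.5923 = 46.274 bar
a n²/V² = (2.333)(2.97)²/(3.721)² = 1.4863 bar
P = 46.274 − 1.4863 = 44.79 bar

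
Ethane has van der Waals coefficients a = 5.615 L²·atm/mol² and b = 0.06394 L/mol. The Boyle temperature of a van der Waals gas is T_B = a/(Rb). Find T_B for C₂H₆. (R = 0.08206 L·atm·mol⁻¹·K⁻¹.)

T_B ≈ 1070 K

For a van der Waals gas the second virial coefficient B₂ = b − a/(RT) vanishes at T_B = a/(Rb).
T_B = 5.615/(0.08206×0.06394) = 5.615/0.0052469 = 1070 K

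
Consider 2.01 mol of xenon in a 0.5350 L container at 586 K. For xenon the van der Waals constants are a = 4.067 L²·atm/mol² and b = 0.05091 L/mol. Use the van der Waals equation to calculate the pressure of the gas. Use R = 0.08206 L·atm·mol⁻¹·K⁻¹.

P ≈ 166.0 atm

P = nRT/(V − nb) − a n²/V²
nRT/(V − nb) = (2.01)(0.08206)(586)/(0.5350 − 2.01×0.05091) = 96.655/0.43267 = 223.39 atm
a n²/V² = (4.067)(2.01)²/(0.5350)² = 57.406 atm
P = 223.39 − 57.406 = 166.0 atm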